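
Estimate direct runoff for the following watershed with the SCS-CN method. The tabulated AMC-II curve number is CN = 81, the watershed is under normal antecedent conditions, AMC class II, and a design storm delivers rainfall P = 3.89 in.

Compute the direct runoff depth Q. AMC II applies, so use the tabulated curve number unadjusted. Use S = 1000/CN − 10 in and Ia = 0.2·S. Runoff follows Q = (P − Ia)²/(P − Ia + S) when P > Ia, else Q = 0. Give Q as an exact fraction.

Q = 767788681/378342900 in ≈ 2.029 in

CN(II) = 81; AMC II needs no correction.
Max retention: S = 1000/81 − 10 = 190/81 in (≈ 2.346 in)
Ia = 0.2·(190/81) = 38/81 in ≈ 0.469 in
Since P=3.890 > Ia=0.469: effective rainfall P−Ia = 27709/8100 in
Runoff Q = (P−Ia)²/(P−Ia+S) = (3.421)²/(3.421+2.346) = 767788681/378342900 ≈ 2.029 in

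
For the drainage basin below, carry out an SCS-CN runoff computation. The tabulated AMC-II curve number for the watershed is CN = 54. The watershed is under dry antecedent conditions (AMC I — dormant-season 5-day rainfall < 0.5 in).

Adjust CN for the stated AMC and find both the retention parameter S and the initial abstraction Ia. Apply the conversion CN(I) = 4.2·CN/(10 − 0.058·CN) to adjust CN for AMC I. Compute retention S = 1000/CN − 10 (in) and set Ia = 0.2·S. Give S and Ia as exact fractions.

S = 11500/567 in ≈ 20.282 in; Ia = 2300/567 in ≈ 4.056 in

Dry (AMC I): CN(I) = 4.2·54/(10 − 0.058·54) = (1134/5)/(1717/250) = 56700/1717 ≈ 33.023
Retention S: 1000/CN − 10 with CN=33.023 → S = 11500/567 ≈ 20.282 in
Initial abstraction Ia = S/5 = (11500/567)/5 = 2300/567 ≈ 4.056 in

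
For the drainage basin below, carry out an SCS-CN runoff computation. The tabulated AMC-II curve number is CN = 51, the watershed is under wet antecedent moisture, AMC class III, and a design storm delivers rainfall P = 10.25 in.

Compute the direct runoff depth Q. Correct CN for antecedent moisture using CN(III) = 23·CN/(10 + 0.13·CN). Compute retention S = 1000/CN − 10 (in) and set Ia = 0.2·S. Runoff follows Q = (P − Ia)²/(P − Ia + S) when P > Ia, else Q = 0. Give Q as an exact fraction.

Adjust CN=51 to AMC III: 23·51/(10 + 0.13·51) → 1173 ÷ (1663/100) = 117300/1663 ≈ 70.535
Retention S: 1000/CN − 10 with CN=70.535 → S = 4900/1173 ≈ 4.177 in
Initial abstraction Ia = S/5 = (4900/1173)/5 = 980/1173 ≈ 0.835 in
Excess rainfall: 10.250 − 0.835 = 9.415 in; P > Ia so Q > 0
Q = (44173/4692)²/((44173/4692) + 4900/1173) = (1951253929/22014864)/(63773/4692) = 1951253929/299222916 in ≈ 6.521 in

Q = 1951253929/299222916 in ≈ 6.521 in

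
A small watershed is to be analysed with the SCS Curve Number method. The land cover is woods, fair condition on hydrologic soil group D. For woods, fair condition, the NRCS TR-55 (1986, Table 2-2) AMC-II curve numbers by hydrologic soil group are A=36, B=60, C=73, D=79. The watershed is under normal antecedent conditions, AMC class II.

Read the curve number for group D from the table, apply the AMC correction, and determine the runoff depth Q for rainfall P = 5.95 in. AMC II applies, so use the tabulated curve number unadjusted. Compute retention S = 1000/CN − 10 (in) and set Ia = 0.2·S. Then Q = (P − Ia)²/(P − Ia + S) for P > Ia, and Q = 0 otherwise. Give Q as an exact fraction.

Q = 10470103/2880340 in ≈ 3.635 in

NRCS table: woods, fair condition, soil group D → CN(II) = 79
CN(II) = 79; AMC II needs no correction.
S = 1000/79 − 10 = 210/79 in ≈ 2.658 in
Ia = 0.2·(210/79) = 42/79 in ≈ 0.532 in
P − Ia = 5.950 − 0.532 = 8561/1580 ≈ 5.418 in (> 0, runoff occurs)
Q: (8561/1580)² ÷ (12761/1580) = 10470103/2880340 in (≈ 3.635 in)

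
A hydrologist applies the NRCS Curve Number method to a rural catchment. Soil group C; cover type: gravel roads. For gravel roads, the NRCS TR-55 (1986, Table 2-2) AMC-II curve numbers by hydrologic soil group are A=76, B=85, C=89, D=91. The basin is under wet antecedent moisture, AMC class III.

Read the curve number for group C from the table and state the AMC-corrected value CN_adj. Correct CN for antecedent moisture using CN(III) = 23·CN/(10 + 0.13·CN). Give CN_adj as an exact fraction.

CN_adj = 204700/2157 ≈ 94.900

NRCS table: gravel roads, soil group C → CN(II) = 89
Adjust CN=89 to AMC III: 23·89/(10 + 0.13·89) → 2047 ÷ (2157/100) = 204700/2157 ≈ 94.900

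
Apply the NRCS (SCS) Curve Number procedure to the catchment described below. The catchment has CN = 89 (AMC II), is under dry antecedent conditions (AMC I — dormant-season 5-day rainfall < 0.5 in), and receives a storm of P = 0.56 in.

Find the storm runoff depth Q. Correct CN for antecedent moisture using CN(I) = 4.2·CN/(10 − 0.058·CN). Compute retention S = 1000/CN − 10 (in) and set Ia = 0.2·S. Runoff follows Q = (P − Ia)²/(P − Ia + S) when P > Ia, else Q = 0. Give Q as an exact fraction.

Q = 0 in ≈ 0.000 in

CN(I) from CN(II)=89: (4.2·89)/(10 − 0.058·89) = 186900/2419 ≈ 77.263
Retention S: 1000/CN − 10 with CN=77.263 → S = 5500/1869 ≈ 2.943 in
Initial abstraction Ia = S/5 = (5500/1869)/5 = 1100/1869 ≈ 0.589 in
P = 0.560 ≤ Ia = 0.589 in: entire storm abstracted, Q = 0.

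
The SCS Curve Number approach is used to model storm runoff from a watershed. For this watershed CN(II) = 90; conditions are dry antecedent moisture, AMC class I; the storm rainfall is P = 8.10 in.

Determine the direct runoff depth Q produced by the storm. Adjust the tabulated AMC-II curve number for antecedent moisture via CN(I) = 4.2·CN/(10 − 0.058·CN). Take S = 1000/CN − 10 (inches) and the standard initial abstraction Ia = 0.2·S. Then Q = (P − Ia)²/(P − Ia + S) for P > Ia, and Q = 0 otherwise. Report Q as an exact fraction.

Q = 204747481/36494010 in ≈ 5.610 in

Adjust CN=90 to AMC I: 4.2·90/(10 − 0.058·90) → 378 ÷ (239/50) = 18900/239 ≈ 79.079
S = 1000/(18900/239) − 10 = 500/189 in ≈ 2.646 in
Ia = 0.2S: 0.2·2.646 = 0.529 in (exactly 100/189)
Excess rainfall: 8.100 − 0.529 = 7.571 in; P > Ia so Q > 0
Q = (14309/1890)²/((14309/1890) + 500/189) = (204747481/3572100)/(19309/1890) = 204747481/36494010 in ≈ 5.610 in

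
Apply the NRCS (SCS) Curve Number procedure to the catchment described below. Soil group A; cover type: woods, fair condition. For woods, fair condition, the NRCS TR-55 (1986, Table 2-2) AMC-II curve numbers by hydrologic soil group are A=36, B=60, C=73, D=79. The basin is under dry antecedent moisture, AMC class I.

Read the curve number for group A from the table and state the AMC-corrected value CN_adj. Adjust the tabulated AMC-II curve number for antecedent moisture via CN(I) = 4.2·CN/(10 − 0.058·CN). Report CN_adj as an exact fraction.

CN_adj = 18900/989 ≈ 19.110

NRCS table: woods, fair condition, soil group A → CN(II) = 36
Adjust CN=36 to AMC I: 4.2·36/(10 − 0.058·36) → (756/5) ÷ (989/125) = 18900/989 ≈ 19.110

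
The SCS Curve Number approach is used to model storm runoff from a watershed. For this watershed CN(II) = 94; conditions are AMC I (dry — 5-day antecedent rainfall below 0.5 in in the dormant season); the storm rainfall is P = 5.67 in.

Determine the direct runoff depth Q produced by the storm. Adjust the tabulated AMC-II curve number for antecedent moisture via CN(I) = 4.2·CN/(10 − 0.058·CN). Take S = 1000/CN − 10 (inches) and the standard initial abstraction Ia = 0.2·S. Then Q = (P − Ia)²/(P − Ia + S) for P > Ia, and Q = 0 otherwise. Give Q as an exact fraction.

Q = 31167430849/7453264700 in ≈ 4.182 in

Adjust CN=94 to AMC I: 4.2·94/(10 − 0.058·94) → (1974/5) ÷ (1137/250) = 32900/379 ≈ 86.807
S = 1000/(32900/379) − 10 = 500/329 in ≈ 1.520 in
Initial abstraction Ia = S/5 = (500/329)/5 = 100/329 ≈ 0.304 in
Excess rainfall: 5.670 − 0.304 = 5.366 in; P > Ia so Q > 0
Q: (176543/32900)² ÷ (226543/32900) = 31167430849/7453264700 in (≈ 4.182 in)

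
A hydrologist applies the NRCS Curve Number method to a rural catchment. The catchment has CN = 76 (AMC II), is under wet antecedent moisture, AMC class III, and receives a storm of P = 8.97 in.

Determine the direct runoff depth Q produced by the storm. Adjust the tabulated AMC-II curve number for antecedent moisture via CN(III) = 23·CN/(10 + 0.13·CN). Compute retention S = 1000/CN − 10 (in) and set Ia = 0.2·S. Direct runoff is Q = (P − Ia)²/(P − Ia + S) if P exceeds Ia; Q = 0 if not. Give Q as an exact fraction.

Wet (AMC III): CN(III) = 23·76/(10 + 0.13·76) = 1748/(497/25) = 43700/497 ≈ 87.928
S = 1000/(43700/497) − 10 = 600/437 in ≈ 1.373 in
Ia = 0.2S: 0.2·1.373 = 0.275 in (exactly 120/437)
Excess rainfall: 8.970 − 0.275 = 8.695 in; P > Ia so Q > 0
Q = (379989/43700)²/((379989/43700) + 600/437) = (144391640121/1909690000)/(439989/43700) = 48130546707/6409173100 in ≈ 7.510 in

Q = 48130546707/6409173100 in ≈ 7.510 in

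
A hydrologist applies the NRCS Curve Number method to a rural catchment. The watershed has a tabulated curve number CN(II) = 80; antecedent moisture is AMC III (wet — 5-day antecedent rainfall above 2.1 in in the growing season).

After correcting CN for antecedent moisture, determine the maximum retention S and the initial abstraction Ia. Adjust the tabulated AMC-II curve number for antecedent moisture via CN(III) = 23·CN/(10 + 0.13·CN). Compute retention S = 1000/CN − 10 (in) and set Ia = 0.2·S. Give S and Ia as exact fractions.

Wet (AMC III): CN(III) = 23·80/(10 + 0.13·80) = 1840/(102/5) = 4600/51 ≈ 90.196
Retention S: 1000/CN − 10 with CN=90.196 → S = 25/23 ≈ 1.087 in
Ia = 0.2·(25/23) = 5/23 in ≈ 0.217 in

S = 25/23 in ≈ 1.087 in; Ia = 5/23 in ≈ 0.217 in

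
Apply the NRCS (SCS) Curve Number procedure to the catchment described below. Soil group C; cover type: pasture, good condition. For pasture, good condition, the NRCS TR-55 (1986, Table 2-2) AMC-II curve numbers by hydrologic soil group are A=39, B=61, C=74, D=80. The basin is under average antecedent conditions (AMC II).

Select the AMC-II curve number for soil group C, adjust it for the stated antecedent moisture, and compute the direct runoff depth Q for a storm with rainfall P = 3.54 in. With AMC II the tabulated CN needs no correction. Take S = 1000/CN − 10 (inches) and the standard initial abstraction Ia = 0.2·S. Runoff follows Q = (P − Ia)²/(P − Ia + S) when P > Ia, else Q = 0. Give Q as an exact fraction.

Q = 27552001/21735650 in ≈ 1.268 in

NRCS table: pasture, good condition, soil group C → CN(II) = 74
AMC II — tabulated CN = 74 applies directly.
Retention S: 1000/CN − 10 with CN=74.000 → S = 130/37 ≈ 3.514 in
Ia = 0.2S: 0.2·3.514 = 0.703 in (exactly 26/37)
P − Ia = 3.540 − 0.703 = 5249/1850 ≈ 2.837 in (> 0, runoff occurs)
Runoff Q = (P−Ia)²/(P−Ia+S) = (2.837)²/(2.837+3.514) = 27552001/21735650 ≈ 1.268 in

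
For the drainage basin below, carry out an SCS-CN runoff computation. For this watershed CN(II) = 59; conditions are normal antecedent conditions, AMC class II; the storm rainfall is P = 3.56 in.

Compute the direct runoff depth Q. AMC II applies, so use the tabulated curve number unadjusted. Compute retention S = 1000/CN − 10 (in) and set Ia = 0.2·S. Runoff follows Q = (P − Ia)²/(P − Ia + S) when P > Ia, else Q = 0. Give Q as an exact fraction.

Average conditions: CN = 59 (no AMC adjustment).
Max retention: S = 1000/59 − 10 = 410/59 in (≈ 6.949 in)
Ia = 0.2·(410/59) = 82/59 in ≈ 1.390 in
Since P=3.560 > Ia=1.390: effective rainfall P−Ia = 3201/1475 in
Runoff Q = (P−Ia)²/(P−Ia+S) = (2.170)²/(2.170+6.949) = 10246401/19840225 ≈ 0.516 in

Q = 10246401/19840225 in ≈ 0.516 in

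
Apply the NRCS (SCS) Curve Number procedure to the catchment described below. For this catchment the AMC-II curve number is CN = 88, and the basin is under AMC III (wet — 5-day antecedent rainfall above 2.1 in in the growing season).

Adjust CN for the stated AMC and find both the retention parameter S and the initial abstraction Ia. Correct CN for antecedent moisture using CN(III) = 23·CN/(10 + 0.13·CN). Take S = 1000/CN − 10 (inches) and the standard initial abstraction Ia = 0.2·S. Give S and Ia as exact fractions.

S = 150/253 in ≈ 0.593 in; Ia = 30/253 in ≈ 0.119 in

Adjust CN=88 to AMC III: 23·88/(10 + 0.13·88) → 2024 ÷ (536/25) = 6325/67 ≈ 94.403
S = 1000/(6325/67) − 10 = 150/253 in ≈ 0.593 in
Ia = 0.2S: 0.2·0.593 = 0.119 in (exactly 30/253)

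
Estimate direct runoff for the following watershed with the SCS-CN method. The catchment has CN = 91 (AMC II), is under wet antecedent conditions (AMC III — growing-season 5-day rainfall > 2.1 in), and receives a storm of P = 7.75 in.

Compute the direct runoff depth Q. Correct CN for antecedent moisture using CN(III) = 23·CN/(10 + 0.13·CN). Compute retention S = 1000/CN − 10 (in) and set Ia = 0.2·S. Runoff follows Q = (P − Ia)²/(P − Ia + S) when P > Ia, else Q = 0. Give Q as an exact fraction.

Q = 4116890569/567311836 in ≈ 7.257 in

Wet (AMC III): CN(III) = 23·91/(10 + 0.13·91) = 2093/(2183/100) = 209300/2183 ≈ 95.877
S = 1000/(209300/2183) − 10 = 900/2093 in ≈ 0.430 in
Ia = 0.2·(900/2093) = 180/2093 in ≈ 0.086 in
Since P=7.750 > Ia=0.086: effective rainfall P−Ia = 64163/8372 in
Q = (64163/8372)²/((64163/8372) + 900/2093) = (4116890569/70090384)/(67763/8372) = 4116890569/567311836 in ≈ 7.257 in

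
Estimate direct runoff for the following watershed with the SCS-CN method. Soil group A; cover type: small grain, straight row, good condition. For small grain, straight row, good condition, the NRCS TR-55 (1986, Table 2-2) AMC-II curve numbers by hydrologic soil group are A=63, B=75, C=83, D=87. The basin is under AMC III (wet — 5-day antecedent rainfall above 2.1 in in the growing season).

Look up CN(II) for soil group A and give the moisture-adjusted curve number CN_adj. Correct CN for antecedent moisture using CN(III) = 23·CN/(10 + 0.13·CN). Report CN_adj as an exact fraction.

NRCS table: small grain, straight row, good condition, soil group A → CN(II) = 63
Adjust CN=63 to AMC III: 23·63/(10 + 0.13·63) → 1449 ÷ (1819/100) = 144900/1819 ≈ 79.659

CN_adj = 144900/1819 ≈ 79.659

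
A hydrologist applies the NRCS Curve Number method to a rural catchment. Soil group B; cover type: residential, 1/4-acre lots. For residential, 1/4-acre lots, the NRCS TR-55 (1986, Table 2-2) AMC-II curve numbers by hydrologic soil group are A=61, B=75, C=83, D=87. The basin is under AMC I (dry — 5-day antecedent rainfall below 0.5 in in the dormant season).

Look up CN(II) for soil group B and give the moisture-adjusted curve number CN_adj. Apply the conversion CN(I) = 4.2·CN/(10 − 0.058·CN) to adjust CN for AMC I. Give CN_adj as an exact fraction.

CN_adj = 6300/113 ≈ 55.752

NRCS table: residential, 1/4-acre lots, soil group B → CN(II) = 75
CN(I) from CN(II)=75: (4.2·75)/(10 − 0.058·75) = 6300/113 ≈ 55.752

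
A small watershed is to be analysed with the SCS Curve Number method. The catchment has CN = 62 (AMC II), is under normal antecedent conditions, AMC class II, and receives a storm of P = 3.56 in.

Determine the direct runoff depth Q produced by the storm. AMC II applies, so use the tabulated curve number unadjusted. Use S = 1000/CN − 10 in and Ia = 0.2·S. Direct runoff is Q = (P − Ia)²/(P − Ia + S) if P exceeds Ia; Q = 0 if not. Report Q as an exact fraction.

CN(II) = 62; AMC II needs no correction.
Max retention: S = 1000/62 − 10 = 190/31 in (≈ 6.129 in)
Ia = 0.2S: 0.2·6.129 = 1.226 in (exactly 38/31)
Excess rainfall: 3.560 − 1.226 = 2.334 in; P > Ia so Q > 0
Runoff Q = (P−Ia)²/(P−Ia+S) = (2.334)²/(2.334+6.129) = 3272481/5083225 ≈ 0.644 in

Q = 3272481/5083225 in ≈ 0.644 in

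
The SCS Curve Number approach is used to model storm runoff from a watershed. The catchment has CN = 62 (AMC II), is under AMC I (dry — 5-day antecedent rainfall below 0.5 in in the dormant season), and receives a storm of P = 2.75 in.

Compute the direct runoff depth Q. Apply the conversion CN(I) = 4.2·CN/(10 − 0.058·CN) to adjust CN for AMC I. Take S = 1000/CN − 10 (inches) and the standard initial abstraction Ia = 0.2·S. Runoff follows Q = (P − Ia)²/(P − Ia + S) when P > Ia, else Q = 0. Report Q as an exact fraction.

Q = 0 in ≈ 0.000 in

Dry (AMC I): CN(I) = 4.2·62/(10 − 0.058·62) = (1302/5)/(1601/250) = 65100/1601 ≈ 40.662
S = 1000/(65100/1601) − 10 = 9500/651 in ≈ 14.593 in
Initial abstraction Ia = S/5 = (9500/651)/5 = 1900/651 ≈ 2.919 in
P = 2.750 ≤ Ia = 2.919 in: entire storm abstracted, Q = 0.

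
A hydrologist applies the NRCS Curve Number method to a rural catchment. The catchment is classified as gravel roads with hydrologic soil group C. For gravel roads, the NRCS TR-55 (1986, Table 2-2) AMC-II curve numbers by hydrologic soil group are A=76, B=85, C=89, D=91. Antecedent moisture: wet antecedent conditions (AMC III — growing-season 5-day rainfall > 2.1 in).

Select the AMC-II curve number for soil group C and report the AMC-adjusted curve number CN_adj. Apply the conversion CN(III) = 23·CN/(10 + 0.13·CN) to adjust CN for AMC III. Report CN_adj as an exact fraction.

NRCS table: gravel roads, soil group C → CN(II) = 89
Adjust CN=89 to AMC III: 23·89/(10 + 0.13·89) → 2047 ÷ (2157/100) = 204700/2157 ≈ 94.900

CN_adj = 204700/2157 ≈ 94.900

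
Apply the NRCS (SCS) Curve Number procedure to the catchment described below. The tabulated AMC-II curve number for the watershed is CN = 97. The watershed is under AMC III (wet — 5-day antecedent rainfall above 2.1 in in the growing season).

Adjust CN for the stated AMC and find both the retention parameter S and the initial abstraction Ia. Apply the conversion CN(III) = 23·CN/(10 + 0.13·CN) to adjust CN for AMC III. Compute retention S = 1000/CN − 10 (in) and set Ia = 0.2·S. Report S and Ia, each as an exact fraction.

Adjust CN=97 to AMC III: 23·97/(10 + 0.13·97) → 2231 ÷ (2261/100) = 223100/2261 ≈ 98.673
S = 1000/(223100/2261) − 10 = 300/2231 in ≈ 0.134 in
Ia = 0.2S: 0.2·0.134 = 0.027 in (exactly 60/2231)

S = 300/2231 in ≈ 0.134 in; Ia = 60/2231 in ≈ 0.027 in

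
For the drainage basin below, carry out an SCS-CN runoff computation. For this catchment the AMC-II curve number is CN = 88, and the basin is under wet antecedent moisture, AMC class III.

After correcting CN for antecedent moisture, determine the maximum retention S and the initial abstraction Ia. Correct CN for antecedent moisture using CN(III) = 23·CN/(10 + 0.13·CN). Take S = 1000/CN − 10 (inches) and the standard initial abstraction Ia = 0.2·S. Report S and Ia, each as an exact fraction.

Adjust CN=88 to AMC III: 23·88/(10 + 0.13·88) → 2024 ÷ (536/25) = 6325/67 ≈ 94.403
Max retention: S = 1000/(6325/67) − 10 = 150/253 in (≈ 0.593 in)
Ia = 0.2·(150/253) = 30/253 in ≈ 0.119 in

S = 150/253 in ≈ 0.593 in; Ia = 30/253 in ≈ 0.119 in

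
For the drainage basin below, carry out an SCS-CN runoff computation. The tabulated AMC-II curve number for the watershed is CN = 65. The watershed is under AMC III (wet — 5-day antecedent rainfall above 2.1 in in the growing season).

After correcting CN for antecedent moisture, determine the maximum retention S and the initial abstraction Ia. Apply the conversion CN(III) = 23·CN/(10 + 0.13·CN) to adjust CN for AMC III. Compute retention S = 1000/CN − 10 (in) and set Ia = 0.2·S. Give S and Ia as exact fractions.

S = 700/299 in ≈ 2.341 in; Ia = 140/299 in ≈ 0.468 in

Wet (AMC III): CN(III) = 23·65/(10 + 0.13·65) = 1495/(369/20) = 29900/369 ≈ 81.030
S = 1000/(29900/369) − 10 = 700/299 in ≈ 2.341 in
Ia = 0.2S: 0.2·2.341 = 0.468 in (exactly 140/299)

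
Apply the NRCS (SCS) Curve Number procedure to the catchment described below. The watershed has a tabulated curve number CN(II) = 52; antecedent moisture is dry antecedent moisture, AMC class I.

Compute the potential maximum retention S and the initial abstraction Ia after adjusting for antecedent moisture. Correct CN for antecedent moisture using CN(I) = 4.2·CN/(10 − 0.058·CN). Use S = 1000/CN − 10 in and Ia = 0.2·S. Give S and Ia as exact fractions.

CN(I) from CN(II)=52: (4.2·52)/(10 − 0.058·52) = 9100/291 ≈ 31.271
S = 1000/(9100/291) − 10 = 2000/91 in ≈ 21.978 in
Ia = 0.2S: 0.2·21.978 = 4.396 in (exactly 400/91)

S = 2000/91 in ≈ 21.978 in; Ia = 400/91 in ≈ 4.396 in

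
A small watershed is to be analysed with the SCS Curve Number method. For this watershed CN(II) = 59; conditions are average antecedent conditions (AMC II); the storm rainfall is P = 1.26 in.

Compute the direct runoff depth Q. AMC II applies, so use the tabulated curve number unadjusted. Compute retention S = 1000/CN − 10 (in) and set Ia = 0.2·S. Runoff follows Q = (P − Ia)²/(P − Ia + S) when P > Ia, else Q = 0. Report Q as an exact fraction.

Q = 0 in ≈ 0.000 in

AMC II — tabulated CN = 59 applies directly.
Retention S: 1000/CN − 10 with CN=59.000 → S = 410/59 ≈ 6.949 in
Ia = 0.2S: 0.2·6.949 = 1.390 in (exactly 82/59)
P = 1.260 ≤ Ia = 1.390 in: entire storm abstracted, Q = 0.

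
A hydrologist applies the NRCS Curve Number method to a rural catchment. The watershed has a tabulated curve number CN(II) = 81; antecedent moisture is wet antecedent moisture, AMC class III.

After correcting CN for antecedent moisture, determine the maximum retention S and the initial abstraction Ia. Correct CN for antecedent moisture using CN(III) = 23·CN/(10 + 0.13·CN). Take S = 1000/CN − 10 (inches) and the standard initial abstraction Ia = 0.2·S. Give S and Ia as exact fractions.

S = 1900/1863 in ≈ 1.020 in; Ia = 380/1863 in ≈ 0.204 in

CN(III) from CN(II)=81: (23·81)/(10 + 0.13·81) = 186300/2053 ≈ 90.745
Retention S: 1000/CN − 10 with CN=90.745 → S = 1900/1863 ≈ 1.020 in
Ia = 0.2S: 0.2·1.020 = 0.204 in (exactly 380/1863)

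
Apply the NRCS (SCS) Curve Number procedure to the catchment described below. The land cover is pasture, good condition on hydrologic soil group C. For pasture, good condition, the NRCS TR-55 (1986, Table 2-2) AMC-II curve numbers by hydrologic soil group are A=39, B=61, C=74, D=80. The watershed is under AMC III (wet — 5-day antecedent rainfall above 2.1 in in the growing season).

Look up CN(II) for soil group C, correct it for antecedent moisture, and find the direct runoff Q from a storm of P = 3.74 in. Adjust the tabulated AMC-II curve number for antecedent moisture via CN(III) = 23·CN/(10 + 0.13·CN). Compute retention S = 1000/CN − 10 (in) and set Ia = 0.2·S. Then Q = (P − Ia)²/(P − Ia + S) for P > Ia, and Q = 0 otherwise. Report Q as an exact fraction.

NRCS table: pasture, good condition, soil group C → CN(II) = 74
Wet (AMC III): CN(III) = 23·74/(10 + 0.13·74) = 1702/(981/50) = 85100/981 ≈ 86.748
Retention S: 1000/CN − 10 with CN=86.748 → S = 1300/851 ≈ 1.528 in
Ia = 0.2·(1300/851) = 260/851 in ≈ 0.306 in
Since P=3.740 > Ia=0.306: effective rainfall P−Ia = 146137/42550 in
Q = (146137/42550)²/((146137/42550) + 1300/851) = (21356022769/1810502500)/(211137/42550) = 21356022769/8983879350 in ≈ 2.377 in

Q = 21356022769/8983879350 in ≈ 2.377 in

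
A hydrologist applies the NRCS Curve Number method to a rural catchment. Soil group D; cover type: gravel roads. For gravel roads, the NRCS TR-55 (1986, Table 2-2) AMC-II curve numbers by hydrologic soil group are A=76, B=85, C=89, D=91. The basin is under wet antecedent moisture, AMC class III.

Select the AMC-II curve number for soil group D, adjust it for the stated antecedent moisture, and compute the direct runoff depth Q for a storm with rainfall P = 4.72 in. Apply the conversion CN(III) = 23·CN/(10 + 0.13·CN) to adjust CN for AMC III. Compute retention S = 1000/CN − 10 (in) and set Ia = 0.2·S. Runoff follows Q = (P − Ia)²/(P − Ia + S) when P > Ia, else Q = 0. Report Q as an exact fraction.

Q = 29396820338/6932382275 in ≈ 4.241 in

NRCS table: gravel roads, soil group D → CN(II) = 91
CN(III) from CN(II)=91: (23·91)/(10 + 0.13·91) = 209300/2183 ≈ 95.877
Retention S: 1000/CN − 10 with CN=95.877 → S = 900/2093 ≈ 0.430 in
Ia = 0.2·(900/2093) = 180/2093 in ≈ 0.086 in
Excess rainfall: 4.720 − 0.086 = 4.634 in; P > Ia so Q > 0
Q: (242474/52325)² ÷ (264974/52325) = 29396820338/6932382275 in (≈ 4.241 in)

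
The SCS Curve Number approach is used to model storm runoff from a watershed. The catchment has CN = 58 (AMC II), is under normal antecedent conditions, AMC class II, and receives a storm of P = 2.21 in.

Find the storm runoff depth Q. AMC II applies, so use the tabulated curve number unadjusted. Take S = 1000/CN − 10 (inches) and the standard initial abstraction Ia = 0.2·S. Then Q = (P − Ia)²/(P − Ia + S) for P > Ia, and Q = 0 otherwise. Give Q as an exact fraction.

CN(II) = 58; AMC II needs no correction.
Retention S: 1000/CN − 10 with CN=58.000 → S = 210/29 ≈ 7.241 in
Ia = 0.2S: 0.2·7.241 = 1.448 in (exactly 42/29)
Excess rainfall: 2.210 − 1.448 = 0.762 in; P > Ia so Q > 0
Runoff Q = (P−Ia)²/(P−Ia+S) = (0.762)²/(0.762+7.241) = 4879681/67306100 ≈ 0.072 in

Q = 4879681/67306100 in ≈ 0.072 in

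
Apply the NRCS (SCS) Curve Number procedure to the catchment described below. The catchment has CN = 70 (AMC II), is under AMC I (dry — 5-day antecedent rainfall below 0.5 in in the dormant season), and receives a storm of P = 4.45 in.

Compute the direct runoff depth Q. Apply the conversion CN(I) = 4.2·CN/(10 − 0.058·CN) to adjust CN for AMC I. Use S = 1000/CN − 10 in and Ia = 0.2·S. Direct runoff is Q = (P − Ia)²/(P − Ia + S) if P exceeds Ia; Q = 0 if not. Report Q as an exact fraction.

Dry (AMC I): CN(I) = 4.2·70/(10 − 0.058·70) = 294/(297/50) = 4900/99 ≈ 49.495
Max retention: S = 1000/(4900/99) − 10 = 500/49 in (≈ 10.204 in)
Ia = 0.2S: 0.2·10.204 = 2.041 in (exactly 100/49)
Excess rainfall: 4.450 − 2.041 = 2.409 in; P > Ia so Q > 0
Q = (2361/980)²/((2361/980) + 500/49) = (5574321/960400)/(12361/980) = 5574321/12113780 in ≈ 0.460 in

Q = 5574321/12113780 in ≈ 0.460 in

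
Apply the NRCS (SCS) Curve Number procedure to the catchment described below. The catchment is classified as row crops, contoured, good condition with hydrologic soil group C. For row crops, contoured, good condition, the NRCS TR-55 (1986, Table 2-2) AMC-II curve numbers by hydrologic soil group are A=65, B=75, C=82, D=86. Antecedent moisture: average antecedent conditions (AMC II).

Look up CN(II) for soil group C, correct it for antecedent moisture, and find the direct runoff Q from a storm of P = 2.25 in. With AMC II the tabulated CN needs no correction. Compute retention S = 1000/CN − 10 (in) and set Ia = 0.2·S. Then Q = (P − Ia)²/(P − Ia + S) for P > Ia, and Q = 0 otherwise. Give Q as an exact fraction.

Q = 9801/11972 in ≈ 0.819 in

NRCS table: row crops, contoured, good condition, soil group C → CN(II) = 82
Average conditions: CN = 82 (no AMC adjustment).
Max retention: S = 1000/82 − 10 = 90/41 in (≈ 2.195 in)
Ia = 0.2·(90/41) = 18/41 in ≈ 0.439 in
Since P=2.250 > Ia=0.439: effective rainfall P−Ia = 297/164 in
Runoff Q = (P−Ia)²/(P−Ia+S) = (1.811)²/(1.811+2.195) = 9801/11972 ≈ 0.819 in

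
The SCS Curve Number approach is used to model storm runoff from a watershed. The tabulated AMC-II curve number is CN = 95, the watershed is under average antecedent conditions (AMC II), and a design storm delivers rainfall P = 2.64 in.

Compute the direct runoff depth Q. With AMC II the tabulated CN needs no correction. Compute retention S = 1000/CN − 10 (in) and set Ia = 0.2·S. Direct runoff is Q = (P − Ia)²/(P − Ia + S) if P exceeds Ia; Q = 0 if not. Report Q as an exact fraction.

Q = 724808/345325 in ≈ 2.099 in

AMC II — tabulated CN = 95 applies directly.
Max retention: S = 1000/95 − 10 = 10/19 in (≈ 0.526 in)
Ia = 0.2S: 0.2·0.526 = 0.105 in (exactly 2/19)
Excess rainfall: 2.640 − 0.105 = 2.535 in; P > Ia so Q > 0
Q: (1204/475)² ÷ (1454/475) = 724808/345325 in (≈ 2.099 in)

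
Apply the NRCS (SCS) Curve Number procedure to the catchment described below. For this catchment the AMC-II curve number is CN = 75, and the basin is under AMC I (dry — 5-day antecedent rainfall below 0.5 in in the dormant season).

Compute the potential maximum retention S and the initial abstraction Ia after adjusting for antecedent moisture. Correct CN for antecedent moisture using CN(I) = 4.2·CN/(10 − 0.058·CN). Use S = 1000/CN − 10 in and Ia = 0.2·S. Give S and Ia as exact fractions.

S = 500/63 in ≈ 7.937 in; Ia = 100/63 in ≈ 1.587 in

CN(I) from CN(II)=75: (4.2·75)/(10 − 0.058·75) = 6300/113 ≈ 55.752
S = 1000/(6300/113) − 10 = 500/63 in ≈ 7.937 in
Ia = 0.2S: 0.2·7.937 = 1.587 in (exactly 100/63)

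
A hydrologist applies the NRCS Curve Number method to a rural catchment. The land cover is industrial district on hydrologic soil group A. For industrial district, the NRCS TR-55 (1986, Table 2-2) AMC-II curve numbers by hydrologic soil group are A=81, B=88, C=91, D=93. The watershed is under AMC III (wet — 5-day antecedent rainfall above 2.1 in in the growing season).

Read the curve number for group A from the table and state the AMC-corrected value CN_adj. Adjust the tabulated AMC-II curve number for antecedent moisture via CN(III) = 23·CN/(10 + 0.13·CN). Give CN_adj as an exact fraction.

CN_adj = 186300/2053 ≈ 90.745

NRCS table: industrial district, soil group A → CN(II) = 81
Adjust CN=81 to AMC III: 23·81/(10 + 0.13·81) → 1863 ÷ (2053/100) = 186300/2053 ≈ 90.745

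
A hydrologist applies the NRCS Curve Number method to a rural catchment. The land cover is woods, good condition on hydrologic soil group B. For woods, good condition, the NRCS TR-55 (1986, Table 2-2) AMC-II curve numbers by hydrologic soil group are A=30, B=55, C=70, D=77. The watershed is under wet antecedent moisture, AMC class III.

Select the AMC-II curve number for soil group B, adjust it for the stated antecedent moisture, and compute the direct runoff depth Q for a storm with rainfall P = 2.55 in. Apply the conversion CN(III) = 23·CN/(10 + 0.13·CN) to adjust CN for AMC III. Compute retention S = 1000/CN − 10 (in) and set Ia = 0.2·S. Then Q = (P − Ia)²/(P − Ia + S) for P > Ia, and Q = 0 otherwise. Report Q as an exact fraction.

NRCS table: woods, good condition, soil group B → CN(II) = 55
Wet (AMC III): CN(III) = 23·55/(10 + 0.13·55) = 1265/(343/20) = 25300/343 ≈ 73.761
S = 1000/(25300/343) − 10 = 900/253 in ≈ 3.557 in
Ia = 0.2·(900/253) = 180/253 in ≈ 0.711 in
Since P=2.550 > Ia=0.711: effective rainfall P−Ia = 9303/5060 in
Q: (9303/5060)² ÷ (27303/5060) = 28848603/46051060 in (≈ 0.626 in)

Q = 28848603/46051060 in ≈ 0.626 in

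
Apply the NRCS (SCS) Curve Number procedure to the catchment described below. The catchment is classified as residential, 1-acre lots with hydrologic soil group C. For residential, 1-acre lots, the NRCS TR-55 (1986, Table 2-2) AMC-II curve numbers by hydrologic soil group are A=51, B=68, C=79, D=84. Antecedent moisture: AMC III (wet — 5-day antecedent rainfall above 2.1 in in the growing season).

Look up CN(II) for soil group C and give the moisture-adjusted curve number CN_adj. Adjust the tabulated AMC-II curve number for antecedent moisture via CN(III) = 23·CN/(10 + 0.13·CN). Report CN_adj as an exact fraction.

NRCS table: residential, 1-acre lots, soil group C → CN(II) = 79
Adjust CN=79 to AMC III: 23·79/(10 + 0.13·79) → 1817 ÷ (2027/100) = 181700/2027 ≈ 89.640

CN_adj = 181700/2027 ≈ 89.640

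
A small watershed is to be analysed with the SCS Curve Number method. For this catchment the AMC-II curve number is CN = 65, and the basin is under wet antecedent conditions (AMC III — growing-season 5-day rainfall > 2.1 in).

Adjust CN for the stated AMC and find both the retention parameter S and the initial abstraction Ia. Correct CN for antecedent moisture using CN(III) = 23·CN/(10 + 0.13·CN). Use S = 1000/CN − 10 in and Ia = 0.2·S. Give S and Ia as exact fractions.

Wet (AMC III): CN(III) = 23·65/(10 + 0.13·65) = 1495/(369/20) = 29900/369 ≈ 81.030
Max retention: S = 1000/(29900/369) − 10 = 700/299 in (≈ 2.341 in)
Initial abstraction Ia = S/5 = (700/299)/5 = 140/299 ≈ 0.468 in

S = 700/299 in ≈ 2.341 in; Ia = 140/299 in ≈ 0.468 in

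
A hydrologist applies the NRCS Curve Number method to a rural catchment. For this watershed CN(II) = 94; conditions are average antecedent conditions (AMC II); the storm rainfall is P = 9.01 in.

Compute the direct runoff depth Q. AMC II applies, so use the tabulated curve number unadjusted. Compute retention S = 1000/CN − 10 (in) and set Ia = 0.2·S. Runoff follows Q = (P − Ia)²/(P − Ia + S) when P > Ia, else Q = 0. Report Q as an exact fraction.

Q = 1742812009/210310900 in ≈ 8.287 in

CN(II) = 94; AMC II needs no correction.
S = 1000/94 − 10 = 30/47 in ≈ 0.638 in
Ia = 0.2·(30/47) = 6/47 in ≈ 0.128 in
Since P=9.010 > Ia=0.128: effective rainfall P−Ia = 41747/4700 in
Runoff Q = (P−Ia)²/(P−Ia+S) = (8.882)²/(8.882+0.638) = 1742812009/210310900 ≈ 8.287 in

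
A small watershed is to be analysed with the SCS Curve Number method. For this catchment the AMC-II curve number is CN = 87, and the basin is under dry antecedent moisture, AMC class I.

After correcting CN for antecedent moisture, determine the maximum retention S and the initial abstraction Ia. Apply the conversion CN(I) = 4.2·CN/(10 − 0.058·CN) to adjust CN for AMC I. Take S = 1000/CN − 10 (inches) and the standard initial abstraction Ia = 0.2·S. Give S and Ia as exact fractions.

Adjust CN=87 to AMC I: 4.2·87/(10 − 0.058·87) → (1827/5) ÷ (2477/500) = 182700/2477 ≈ 73.759
Retention S: 1000/CN − 10 with CN=73.759 → S = 6500/1827 ≈ 3.558 in
Initial abstraction Ia = S/5 = (6500/1827)/5 = 1300/1827 ≈ 0.712 in

S = 6500/1827 in ≈ 3.558 in; Ia = 1300/1827 in ≈ 0.712 in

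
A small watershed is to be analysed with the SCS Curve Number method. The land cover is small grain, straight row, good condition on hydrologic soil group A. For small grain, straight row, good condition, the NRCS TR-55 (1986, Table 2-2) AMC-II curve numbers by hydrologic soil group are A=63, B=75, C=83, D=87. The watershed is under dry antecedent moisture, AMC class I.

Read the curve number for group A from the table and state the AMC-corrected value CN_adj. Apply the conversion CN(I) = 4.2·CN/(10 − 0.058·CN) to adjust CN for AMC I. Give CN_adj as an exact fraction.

CN_adj = 132300/3173 ≈ 41.696

NRCS table: small grain, straight row, good condition, soil group A → CN(II) = 63
CN(I) from CN(II)=63: (4.2·63)/(10 − 0.058·63) = 132300/3173 ≈ 41.696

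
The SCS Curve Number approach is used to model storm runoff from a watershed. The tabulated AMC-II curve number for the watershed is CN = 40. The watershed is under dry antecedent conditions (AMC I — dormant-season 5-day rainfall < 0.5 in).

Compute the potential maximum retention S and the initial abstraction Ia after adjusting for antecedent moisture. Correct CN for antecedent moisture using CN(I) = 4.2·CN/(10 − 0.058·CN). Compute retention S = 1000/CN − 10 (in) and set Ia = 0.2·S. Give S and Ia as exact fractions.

S = 250/7 in ≈ 35.714 in; Ia = 50/7 in ≈ 7.143 in

CN(I) from CN(II)=40: (4.2·40)/(10 − 0.058·40) = 175/8 ≈ 21.875
Max retention: S = 1000/(175/8) − 10 = 250/7 in (≈ 35.714 in)
Ia = 0.2S: 0.2·35.714 = 7.143 in (exactly 50/7)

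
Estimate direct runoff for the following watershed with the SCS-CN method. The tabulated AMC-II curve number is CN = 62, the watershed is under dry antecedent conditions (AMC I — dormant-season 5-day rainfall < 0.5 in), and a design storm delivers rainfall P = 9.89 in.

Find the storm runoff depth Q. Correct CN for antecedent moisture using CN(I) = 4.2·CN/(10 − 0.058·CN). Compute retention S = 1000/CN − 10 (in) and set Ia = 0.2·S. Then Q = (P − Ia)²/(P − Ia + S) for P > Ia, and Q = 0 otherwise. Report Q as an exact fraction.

Adjust CN=62 to AMC I: 4.2·62/(10 − 0.058·62) → (1302/5) ÷ (1601/250) = 65100/1601 ≈ 40.662
S = 1000/(65100/1601) − 10 = 9500/651 in ≈ 14.593 in
Ia = 0.2·(9500/651) = 1900/651 in ≈ 2.919 in
Since P=9.890 > Ia=2.919: effective rainfall P−Ia = 453839/65100 in
Runoff Q = (P−Ia)²/(P−Ia+S) = (6.971)²/(6.971+14.593) = 205969837921/91389918900 ≈ 2.254 in

Q = 205969837921/91389918900 in ≈ 2.254 in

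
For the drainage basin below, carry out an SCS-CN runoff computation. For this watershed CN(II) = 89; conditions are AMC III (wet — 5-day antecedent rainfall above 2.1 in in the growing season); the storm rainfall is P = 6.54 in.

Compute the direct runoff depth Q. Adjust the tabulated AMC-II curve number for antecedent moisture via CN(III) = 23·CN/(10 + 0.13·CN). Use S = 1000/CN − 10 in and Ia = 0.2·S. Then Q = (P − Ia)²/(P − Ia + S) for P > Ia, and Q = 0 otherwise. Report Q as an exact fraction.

CN(III) from CN(II)=89: (23·89)/(10 + 0.13·89) = 204700/2157 ≈ 94.900
Max retention: S = 1000/(204700/2157) − 10 = 1100/2047 in (≈ 0.537 in)
Ia = 0.2·(1100/2047) = 220/2047 in ≈ 0.107 in
P − Ia = 6.540 − 0.107 = 658369/102350 ≈ 6.433 in (> 0, runoff occurs)
Q: (658369/102350)² ÷ (713369/102350) = 433449740161/73013317150 in (≈ 5.937 in)

Q = 433449740161/73013317150 in ≈ 5.937 in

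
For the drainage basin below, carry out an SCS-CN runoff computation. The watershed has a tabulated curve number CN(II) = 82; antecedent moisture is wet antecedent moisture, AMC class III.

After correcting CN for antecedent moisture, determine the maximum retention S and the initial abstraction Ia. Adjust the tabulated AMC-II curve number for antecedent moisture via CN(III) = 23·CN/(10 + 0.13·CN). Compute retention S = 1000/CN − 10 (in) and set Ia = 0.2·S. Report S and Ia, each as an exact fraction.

CN(III) from CN(II)=82: (23·82)/(10 + 0.13·82) = 94300/1033 ≈ 91.288
Retention S: 1000/CN − 10 with CN=91.288 → S = 900/943 ≈ 0.954 in
Ia = 0.2·(900/943) = 180/943 in ≈ 0.191 in

S = 900/943 in ≈ 0.954 in; Ia = 180/943 in ≈ 0.191 in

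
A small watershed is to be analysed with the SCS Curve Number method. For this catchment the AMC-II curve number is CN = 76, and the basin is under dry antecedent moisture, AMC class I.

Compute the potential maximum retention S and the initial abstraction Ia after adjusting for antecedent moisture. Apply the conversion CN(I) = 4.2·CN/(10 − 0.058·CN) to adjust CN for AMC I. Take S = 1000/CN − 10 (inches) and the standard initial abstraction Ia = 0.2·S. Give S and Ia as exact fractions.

S = 1000/133 in ≈ 7.519 in; Ia = 200/133 in ≈ 1.504 in

CN(I) from CN(II)=76: (4.2·76)/(10 − 0.058·76) = 13300/233 ≈ 57.082
S = 1000/(13300/233) − 10 = 1000/133 in ≈ 7.519 in
Initial abstraction Ia = S/5 = (1000/133)/5 = 200/133 ≈ 1.504 in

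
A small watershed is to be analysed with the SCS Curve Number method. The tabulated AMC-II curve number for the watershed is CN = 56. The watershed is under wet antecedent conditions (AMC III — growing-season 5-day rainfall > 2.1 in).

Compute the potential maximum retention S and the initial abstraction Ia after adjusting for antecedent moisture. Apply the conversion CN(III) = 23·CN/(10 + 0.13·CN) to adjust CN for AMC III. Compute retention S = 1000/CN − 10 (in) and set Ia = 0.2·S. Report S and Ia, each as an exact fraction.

Adjust CN=56 to AMC III: 23·56/(10 + 0.13·56) → 1288 ÷ (432/25) = 4025/54 ≈ 74.537
Retention S: 1000/CN − 10 with CN=74.537 → S = 550/161 ≈ 3.416 in
Ia = 0.2S: 0.2·3.416 = 0.683 in (exactly 110/161)

S = 550/161 in ≈ 3.416 in; Ia = 110/161 in ≈ 0.683 in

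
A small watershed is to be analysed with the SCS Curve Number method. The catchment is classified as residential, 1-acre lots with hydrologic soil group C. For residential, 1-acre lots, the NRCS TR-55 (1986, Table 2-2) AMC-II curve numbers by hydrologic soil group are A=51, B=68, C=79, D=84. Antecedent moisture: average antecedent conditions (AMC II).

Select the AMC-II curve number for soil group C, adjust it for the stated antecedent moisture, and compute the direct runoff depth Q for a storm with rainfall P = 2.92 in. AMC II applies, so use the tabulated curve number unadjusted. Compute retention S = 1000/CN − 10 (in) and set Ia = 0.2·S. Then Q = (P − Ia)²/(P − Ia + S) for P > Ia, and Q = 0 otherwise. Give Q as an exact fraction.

Q = 22250089/19684825 in ≈ 1.130 in

NRCS table: residential, 1-acre lots, soil group C → CN(II) = 79
Average conditions: CN = 79 (no AMC adjustment).
Retention S: 1000/CN − 10 with CN=79.000 → S = 210/79 ≈ 2.658 in
Initial abstraction Ia = S/5 = (210/79)/5 = 42/79 ≈ 0.532 in
Excess rainfall: 2.920 − 0.532 = 2.388 in; P > Ia so Q > 0
Q = (4717/1975)²/((4717/1975) + 210/79) = (22250089/3900625)/(9967/1975) = 22250089/19684825 in ≈ 1.130 in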